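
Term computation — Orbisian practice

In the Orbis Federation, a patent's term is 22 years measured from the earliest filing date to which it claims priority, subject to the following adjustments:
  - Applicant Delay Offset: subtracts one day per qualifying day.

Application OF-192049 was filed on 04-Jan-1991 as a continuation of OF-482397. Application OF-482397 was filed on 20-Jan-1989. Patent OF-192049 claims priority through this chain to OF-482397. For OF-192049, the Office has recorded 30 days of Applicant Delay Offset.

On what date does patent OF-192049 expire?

Earliest priority filing: 20 January 1989.
Base term: 20 January 1989 + 22 years → 20 January 2011.
Applicant Delay Offset: −30 days → 21 December 2010.

December 21, 2010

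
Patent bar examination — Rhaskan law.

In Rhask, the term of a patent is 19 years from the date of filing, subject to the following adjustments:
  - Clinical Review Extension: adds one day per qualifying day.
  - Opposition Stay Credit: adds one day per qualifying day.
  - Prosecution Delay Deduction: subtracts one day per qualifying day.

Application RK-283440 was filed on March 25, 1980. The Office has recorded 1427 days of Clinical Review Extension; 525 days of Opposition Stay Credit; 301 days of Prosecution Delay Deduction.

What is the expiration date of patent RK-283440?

Base term: filing date + 19 years → 25 March 1999.
Clinical Review Extension: +1427 days → 19 February 2003.
Opposition Stay Credit: +525 days → 28 July 2004.
Prosecution Delay Deduction: −301 days → 1 October 2003.

2003-10-01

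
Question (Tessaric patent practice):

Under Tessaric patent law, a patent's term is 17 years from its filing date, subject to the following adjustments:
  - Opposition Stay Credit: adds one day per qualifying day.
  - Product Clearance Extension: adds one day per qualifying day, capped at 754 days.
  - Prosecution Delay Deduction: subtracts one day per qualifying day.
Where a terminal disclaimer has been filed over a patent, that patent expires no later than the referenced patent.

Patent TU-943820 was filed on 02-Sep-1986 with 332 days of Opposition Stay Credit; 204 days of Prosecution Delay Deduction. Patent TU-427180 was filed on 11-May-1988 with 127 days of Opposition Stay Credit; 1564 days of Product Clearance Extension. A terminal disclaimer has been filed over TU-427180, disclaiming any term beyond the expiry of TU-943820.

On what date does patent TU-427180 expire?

January 8, 2004

Natural term of TU-427180:
  Base: filing + 17 years → 11 May 2005.
  Opposition Stay Credit: +127 days → 15 September 2005.
  Product Clearance Extension: 1564 days claimed exceeds the 754-day cap, so +754 days → 9 October 2007.
Expiry of referenced patent TU-943820:
  Base: filing + 17 years → 2 September 2003.
  Opposition Stay Credit: +332 days → 30 July 2004.
  Prosecution Delay Deduction: −204 days → 8 January 2004.
Terminal disclaimer: TU-427180 expires on the earlier of 9 October 2007 and 8 January 2004.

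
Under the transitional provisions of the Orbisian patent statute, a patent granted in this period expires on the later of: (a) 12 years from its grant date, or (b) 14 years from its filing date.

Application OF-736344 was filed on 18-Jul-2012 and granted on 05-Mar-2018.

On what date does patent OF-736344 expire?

2030-03-05

(a) grant + 12 years → 5 March 2030.
(b) filing + 14 years → 18 July 2026.
Later of the two: 5 March 2030.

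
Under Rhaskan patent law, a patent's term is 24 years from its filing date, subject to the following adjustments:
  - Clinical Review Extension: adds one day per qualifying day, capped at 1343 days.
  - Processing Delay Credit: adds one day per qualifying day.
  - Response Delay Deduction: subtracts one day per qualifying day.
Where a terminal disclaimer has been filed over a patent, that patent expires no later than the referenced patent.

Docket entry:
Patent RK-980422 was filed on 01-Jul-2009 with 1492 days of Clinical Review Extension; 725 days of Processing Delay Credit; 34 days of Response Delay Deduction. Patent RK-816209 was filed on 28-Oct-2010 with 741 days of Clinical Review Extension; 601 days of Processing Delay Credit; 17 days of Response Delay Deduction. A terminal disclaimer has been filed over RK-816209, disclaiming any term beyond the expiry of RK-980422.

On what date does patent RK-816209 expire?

June 14, 2038

Natural term of RK-816209:
  Base: filing + 24 years → 28 October 2034.
  Clinical Review Extension: 741 days (within the 1343-day cap) → +741 days → 7 November 2036.
  Processing Delay Credit: +601 days → 1 July 2038.
  Response Delay Deduction: −17 days → 14 June 2038.
Expiry of referenced patent RK-980422:
  Base: filing + 24 years → 1 July 2033.
  Clinical Review Extension: 1492 days claimed exceeds the 1343-day cap, so +1343 days → 5 March 2037.
  Processing Delay Credit: +725 days → 28 February 2039.
  Response Delay Deduction: −34 days → 25 January 2039.
Terminal disclaimer: RK-816209 expires on the earlier of 14 June 2038 and 25 January 2039.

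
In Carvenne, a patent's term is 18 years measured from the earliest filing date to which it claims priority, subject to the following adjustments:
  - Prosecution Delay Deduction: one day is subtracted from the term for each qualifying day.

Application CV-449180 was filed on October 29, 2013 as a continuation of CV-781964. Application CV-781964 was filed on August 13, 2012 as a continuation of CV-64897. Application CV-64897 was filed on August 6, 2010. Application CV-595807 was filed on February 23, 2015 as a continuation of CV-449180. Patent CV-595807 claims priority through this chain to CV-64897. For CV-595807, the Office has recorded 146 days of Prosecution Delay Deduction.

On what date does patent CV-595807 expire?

March 13, 2028

Earliest priority filing: 6 August 2010.
Base term: 6 August 2010 + 18 years → 6 August 2028.
Prosecution Delay Deduction: −146 days → 13 March 2028.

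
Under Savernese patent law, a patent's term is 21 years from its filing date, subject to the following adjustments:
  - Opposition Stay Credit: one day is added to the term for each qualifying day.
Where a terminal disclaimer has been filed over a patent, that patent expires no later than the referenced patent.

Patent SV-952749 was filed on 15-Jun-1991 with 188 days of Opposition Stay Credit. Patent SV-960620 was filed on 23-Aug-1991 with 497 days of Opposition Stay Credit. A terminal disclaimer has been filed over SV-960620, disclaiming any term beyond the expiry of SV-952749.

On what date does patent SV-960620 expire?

December 20, 2012

Natural term of SV-960620:
  Base: filing + 21 years → 23 August 2012.
  Opposition Stay Credit: +497 days → 2 January 2014.
Expiry of referenced patent SV-952749:
  Base: filing + 21 years → 15 June 2012.
  Opposition Stay Credit: +188 days → 20 December 2012.
Terminal disclaimer: SV-960620 expires on the earlier of 2 January 2014 and 20 December 2012.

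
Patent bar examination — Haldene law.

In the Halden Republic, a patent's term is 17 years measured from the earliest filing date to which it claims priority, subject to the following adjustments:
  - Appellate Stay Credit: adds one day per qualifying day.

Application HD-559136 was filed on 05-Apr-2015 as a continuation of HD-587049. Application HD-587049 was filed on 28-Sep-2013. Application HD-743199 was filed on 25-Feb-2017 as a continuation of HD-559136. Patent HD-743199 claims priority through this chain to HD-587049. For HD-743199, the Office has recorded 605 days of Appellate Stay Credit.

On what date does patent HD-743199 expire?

Earliest priority filing: 28 September 2013.
Base term: 28 September 2013 + 17 years → 28 September 2030.
Appellate Stay Credit: +605 days → 25 May 2032.

May 25, 2032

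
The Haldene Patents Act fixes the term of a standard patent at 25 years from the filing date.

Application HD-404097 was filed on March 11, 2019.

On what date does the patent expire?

March 11, 2044

Filing date + 25 years → 11 March 2044.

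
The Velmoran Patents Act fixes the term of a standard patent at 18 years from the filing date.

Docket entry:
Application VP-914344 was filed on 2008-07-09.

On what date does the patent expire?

Filing date + 18 years → 9 July 2026.

July 9, 2026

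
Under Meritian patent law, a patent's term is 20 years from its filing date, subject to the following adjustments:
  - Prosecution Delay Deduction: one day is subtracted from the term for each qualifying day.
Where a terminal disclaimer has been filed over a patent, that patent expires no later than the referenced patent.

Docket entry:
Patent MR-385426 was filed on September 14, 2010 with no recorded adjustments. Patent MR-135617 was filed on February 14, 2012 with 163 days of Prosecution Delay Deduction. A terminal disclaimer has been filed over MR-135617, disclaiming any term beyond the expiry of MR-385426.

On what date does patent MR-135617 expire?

2030-09-14

Natural term of MR-135617:
  Base: filing + 20 years → 14 February 2032.
  Prosecution Delay Deduction: −163 days → 4 September 2031.
Expiry of referenced patent MR-385426:
  Base: filing + 20 years → 14 September 2030.
Terminal disclaimer: MR-135617 expires on the earlier of 4 September 2031 and 14 September 2030.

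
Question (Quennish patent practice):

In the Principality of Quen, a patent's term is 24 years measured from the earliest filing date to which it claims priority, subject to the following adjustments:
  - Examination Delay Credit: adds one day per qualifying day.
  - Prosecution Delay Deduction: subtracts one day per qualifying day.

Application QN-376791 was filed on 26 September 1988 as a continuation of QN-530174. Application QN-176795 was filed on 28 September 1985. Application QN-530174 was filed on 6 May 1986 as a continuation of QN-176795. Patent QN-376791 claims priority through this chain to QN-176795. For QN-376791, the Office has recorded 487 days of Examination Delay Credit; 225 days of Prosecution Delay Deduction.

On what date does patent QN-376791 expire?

June 17, 2010

Earliest priority filing: 28 September 1985.
Base term: 28 September 1985 + 24 years → 28 September 2009.
Examination Delay Credit: +487 days → 28 January 2011.
Prosecution Delay Deduction: −225 days → 17 June 2010.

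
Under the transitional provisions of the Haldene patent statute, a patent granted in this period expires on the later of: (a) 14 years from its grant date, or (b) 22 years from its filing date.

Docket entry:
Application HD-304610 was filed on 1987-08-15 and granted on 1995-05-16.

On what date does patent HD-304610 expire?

(a) grant + 14 years → 16 May 2009.
(b) filing + 22 years → 15 August 2009.
Later of the two: 15 August 2009.

August 15, 2009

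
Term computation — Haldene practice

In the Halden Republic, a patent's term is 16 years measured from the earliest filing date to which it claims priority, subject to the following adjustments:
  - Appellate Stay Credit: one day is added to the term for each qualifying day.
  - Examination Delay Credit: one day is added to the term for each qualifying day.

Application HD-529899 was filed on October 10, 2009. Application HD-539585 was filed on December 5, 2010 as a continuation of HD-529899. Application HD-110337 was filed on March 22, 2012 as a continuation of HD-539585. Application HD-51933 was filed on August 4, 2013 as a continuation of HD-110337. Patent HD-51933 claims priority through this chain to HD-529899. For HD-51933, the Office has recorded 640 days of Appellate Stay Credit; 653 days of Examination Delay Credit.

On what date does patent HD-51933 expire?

April 25, 2029

Earliest priority filing: 10 October 2009.
Base term: 10 October 2009 + 16 years → 10 October 2025.
Appellate Stay Credit: +640 days → 12 July 2027.
Examination Delay Credit: +653 days → 25 April 2029.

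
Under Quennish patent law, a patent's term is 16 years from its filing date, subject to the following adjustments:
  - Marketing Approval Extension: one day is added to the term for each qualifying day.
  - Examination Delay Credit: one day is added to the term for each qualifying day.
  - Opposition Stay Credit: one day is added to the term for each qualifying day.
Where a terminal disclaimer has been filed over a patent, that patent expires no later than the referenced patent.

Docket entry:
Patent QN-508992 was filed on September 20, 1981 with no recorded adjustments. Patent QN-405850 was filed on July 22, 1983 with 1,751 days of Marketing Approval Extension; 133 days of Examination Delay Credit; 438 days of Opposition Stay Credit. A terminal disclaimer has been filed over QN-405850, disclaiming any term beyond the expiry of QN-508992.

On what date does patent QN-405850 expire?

Natural term of QN-405850:
  Base: filing + 16 years → 22 July 1999.
  Marketing Approval Extension: +1751 days → 7 May 2004.
  Examination Delay Credit: +133 days → 17 September 2004.
  Opposition Stay Credit: +438 days → 29 November 2005.
Expiry of referenced patent QN-508992:
  Base: filing + 16 years → 20 September 1997.
Terminal disclaimer: QN-405850 expires on the earlier of 29 November 2005 and 20 September 1997.

September 20, 1997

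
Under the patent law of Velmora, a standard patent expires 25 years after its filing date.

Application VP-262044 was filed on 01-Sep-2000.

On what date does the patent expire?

September 1, 2025

Filing date + 25 years → 1 September 2025.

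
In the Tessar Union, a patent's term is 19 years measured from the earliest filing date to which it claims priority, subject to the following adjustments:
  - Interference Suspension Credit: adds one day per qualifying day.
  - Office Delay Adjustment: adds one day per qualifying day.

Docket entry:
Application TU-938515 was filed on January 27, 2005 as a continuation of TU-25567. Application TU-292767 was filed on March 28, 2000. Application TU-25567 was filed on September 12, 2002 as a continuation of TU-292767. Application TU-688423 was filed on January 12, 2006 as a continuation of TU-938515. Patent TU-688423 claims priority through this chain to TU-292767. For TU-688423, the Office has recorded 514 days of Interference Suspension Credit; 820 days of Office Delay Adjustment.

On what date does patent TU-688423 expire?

Earliest priority filing: 28 March 2000.
Base term: 28 March 2000 + 19 years → 28 March 2019.
Interference Suspension Credit: +514 days → 23 August 2020.
Office Delay Adjustment: +820 days → 21 November 2022.

2022-11-21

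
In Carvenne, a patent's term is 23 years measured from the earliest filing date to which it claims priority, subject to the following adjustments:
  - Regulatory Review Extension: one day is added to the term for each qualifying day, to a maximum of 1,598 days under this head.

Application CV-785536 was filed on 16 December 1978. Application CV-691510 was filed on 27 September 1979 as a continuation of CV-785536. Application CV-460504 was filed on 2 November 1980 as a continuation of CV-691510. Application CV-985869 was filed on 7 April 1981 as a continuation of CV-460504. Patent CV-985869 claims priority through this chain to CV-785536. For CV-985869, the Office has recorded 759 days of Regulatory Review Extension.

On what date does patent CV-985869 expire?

Earliest priority filing: 16 December 1978.
Base term: 16 December 1978 + 23 years → 16 December 2001.
Regulatory Review Extension: 759 days (within the 1598-day cap) → +759 days → 14 January 2004.

2004-01-14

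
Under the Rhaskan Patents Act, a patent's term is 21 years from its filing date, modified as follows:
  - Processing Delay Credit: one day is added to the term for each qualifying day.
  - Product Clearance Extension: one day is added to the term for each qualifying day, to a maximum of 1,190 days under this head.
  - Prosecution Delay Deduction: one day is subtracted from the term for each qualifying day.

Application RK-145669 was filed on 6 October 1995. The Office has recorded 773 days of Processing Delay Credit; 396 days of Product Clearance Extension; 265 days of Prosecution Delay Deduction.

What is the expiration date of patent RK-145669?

March 29, 2019

Base term: filing date + 21 years → 6 October 2016.
Processing Delay Credit: +773 days → 18 November 2018.
Product Clearance Extension: 396 days (within the 1190-day cap) → +396 days → 19 December 2019.
Prosecution Delay Deduction: −265 days → 29 March 2019.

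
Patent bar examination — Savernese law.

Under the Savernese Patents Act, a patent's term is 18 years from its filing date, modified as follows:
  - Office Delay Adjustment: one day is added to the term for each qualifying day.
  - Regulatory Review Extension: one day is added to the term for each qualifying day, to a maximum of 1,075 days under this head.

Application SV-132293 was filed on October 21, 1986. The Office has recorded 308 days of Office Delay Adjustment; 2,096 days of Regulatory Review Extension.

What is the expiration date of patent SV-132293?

Base term: filing date + 18 years → 21 October 2004.
Office Delay Adjustment: +308 days → 25 August 2005.
Regulatory Review Extension: 2096 days claimed exceeds the 1075-day cap, so +1075 days → 4 August 2008.

2008-08-04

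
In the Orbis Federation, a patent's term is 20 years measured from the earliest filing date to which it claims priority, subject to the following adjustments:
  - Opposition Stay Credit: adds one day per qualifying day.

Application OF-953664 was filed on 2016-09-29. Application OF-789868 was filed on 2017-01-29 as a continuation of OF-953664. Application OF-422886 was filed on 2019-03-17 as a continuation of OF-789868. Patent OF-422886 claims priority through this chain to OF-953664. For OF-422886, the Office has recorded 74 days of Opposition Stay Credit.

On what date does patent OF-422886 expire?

Earliest priority filing: 29 September 2016.
Base term: 29 September 2016 + 20 years → 29 September 2036.
Opposition Stay Credit: +74 days → 12 December 2036.

2036-12-12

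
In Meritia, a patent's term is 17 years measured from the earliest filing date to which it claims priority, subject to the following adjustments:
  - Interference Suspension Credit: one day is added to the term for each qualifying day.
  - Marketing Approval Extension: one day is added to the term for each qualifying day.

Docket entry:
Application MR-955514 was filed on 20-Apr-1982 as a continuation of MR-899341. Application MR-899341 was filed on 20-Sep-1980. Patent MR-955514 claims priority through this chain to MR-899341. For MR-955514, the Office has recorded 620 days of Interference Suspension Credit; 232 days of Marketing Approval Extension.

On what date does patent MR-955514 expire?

Earliest priority filing: 20 September 1980.
Base term: 20 September 1980 + 17 years → 20 September 1997.
Interference Suspension Credit: +620 days → 2 June 1999.
Marketing Approval Extension: +232 days → 20 January 2000.

January 20, 2000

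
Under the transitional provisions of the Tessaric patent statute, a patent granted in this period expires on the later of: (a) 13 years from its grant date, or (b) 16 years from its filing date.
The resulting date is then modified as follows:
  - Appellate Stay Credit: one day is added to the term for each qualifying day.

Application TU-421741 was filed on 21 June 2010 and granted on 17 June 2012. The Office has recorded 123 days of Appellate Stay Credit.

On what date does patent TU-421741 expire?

(a) grant + 13 years → 17 June 2025.
(b) filing + 16 years → 21 June 2026.
Later of the two: 21 June 2026.
Appellate Stay Credit: +123 days → 22 October 2026.

2026-10-22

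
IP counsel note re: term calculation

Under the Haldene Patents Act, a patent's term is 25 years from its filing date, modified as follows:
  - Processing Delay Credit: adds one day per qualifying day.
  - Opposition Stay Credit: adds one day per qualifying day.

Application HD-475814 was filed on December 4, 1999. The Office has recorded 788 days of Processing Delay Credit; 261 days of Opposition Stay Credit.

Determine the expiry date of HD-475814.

2027-10-19

Base term: filing date + 25 years → 4 December 2024.
Processing Delay Credit: +788 days → 31 January 2027.
Opposition Stay Credit: +261 days → 19 October 2027.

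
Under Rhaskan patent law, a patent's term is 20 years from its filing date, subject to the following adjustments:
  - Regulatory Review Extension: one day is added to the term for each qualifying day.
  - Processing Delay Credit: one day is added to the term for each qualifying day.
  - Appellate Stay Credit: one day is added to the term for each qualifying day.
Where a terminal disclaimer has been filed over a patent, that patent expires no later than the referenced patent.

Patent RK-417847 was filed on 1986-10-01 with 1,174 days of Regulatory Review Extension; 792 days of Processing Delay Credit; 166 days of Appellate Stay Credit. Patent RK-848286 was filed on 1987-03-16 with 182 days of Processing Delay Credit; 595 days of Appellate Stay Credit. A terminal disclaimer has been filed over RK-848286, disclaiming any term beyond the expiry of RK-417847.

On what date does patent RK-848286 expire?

Natural term of RK-848286:
  Base: filing + 20 years → 16 March 2007.
  Processing Delay Credit: +182 days → 14 September 2007.
  Appellate Stay Credit: +595 days → 1 May 2009.
Expiry of referenced patent RK-417847:
  Base: filing + 20 years → 1 October 2006.
  Regulatory Review Extension: +1174 days → 18 December 2009.
  Processing Delay Credit: +792 days → 18 February 2012.
  Appellate Stay Credit: +166 days → 2 August 2012.
Terminal disclaimer: RK-848286 expires on the earlier of 1 May 2009 and 2 August 2012.

May 1, 2009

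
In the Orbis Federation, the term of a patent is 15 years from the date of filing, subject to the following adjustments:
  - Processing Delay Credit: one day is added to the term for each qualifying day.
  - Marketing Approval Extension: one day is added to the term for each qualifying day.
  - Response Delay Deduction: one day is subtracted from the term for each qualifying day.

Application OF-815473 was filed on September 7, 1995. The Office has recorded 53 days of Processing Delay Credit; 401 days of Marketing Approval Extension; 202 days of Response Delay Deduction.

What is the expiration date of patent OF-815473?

2011-05-17

Base term: filing date + 15 years → 7 September 2010.
Processing Delay Credit: +53 days → 30 October 2010.
Marketing Approval Extension: +401 days → 5 December 2011.
Response Delay Deduction: −202 days → 17 May 2011.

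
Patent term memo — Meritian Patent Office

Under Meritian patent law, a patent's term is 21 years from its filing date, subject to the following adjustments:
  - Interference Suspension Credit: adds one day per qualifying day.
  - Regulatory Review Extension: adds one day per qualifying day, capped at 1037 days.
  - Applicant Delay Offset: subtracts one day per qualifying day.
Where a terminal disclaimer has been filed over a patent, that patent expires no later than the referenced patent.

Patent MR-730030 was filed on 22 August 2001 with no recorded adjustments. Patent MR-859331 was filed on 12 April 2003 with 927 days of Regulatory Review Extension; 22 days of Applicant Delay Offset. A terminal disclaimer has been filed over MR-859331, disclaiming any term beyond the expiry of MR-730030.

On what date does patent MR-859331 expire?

2022-08-22

Natural term of MR-859331:
  Base: filing + 21 years → 12 April 2024.
  Regulatory Review Extension: 927 days (within the 1037-day cap) → +927 days → 26 October 2026.
  Applicant Delay Offset: −22 days → 4 October 2026.
Expiry of referenced patent MR-730030:
  Base: filing + 21 years → 22 August 2022.
Terminal disclaimer: MR-859331 expires on the earlier of 4 October 2026 and 22 August 2022.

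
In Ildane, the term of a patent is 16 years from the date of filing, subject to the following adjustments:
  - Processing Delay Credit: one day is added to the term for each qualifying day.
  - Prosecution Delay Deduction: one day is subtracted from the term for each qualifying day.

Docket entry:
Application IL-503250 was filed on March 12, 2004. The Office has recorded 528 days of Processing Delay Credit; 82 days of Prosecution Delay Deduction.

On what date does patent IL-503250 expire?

June 1, 2021

Base term: filing date + 16 years → 12 March 2020.
Processing Delay Credit: +528 days → 22 August 2021.
Prosecution Delay Deduction: −82 days → 1 June 2021.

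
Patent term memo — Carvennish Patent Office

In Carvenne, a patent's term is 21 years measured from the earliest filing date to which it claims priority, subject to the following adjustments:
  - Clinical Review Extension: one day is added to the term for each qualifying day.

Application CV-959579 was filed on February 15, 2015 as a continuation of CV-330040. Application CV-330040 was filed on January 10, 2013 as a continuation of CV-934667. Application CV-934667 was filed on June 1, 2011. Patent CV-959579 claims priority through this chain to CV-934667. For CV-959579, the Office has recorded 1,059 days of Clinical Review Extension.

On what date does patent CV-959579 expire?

April 26, 2035

Earliest priority filing: 1 June 2011.
Base term: 1 June 2011 + 21 years → 1 June 2032.
Clinical Review Extension: +1059 days → 26 April 2035.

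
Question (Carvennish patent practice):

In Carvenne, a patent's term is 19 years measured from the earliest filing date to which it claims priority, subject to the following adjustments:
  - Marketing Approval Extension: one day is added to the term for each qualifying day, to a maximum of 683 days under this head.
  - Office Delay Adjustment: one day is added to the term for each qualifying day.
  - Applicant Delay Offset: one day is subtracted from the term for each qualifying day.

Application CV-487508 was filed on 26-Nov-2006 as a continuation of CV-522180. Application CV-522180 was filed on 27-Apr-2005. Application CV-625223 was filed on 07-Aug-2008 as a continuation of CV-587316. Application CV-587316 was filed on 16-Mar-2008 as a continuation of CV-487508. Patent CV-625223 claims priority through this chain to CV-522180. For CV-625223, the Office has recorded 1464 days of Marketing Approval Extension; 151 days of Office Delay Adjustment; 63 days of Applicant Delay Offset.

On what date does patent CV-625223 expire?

Earliest priority filing: 27 April 2005.
Base term: 27 April 2005 + 19 years → 27 April 2024.
Marketing Approval Extension: 1464 days claimed exceeds the 683-day cap, so +683 days → 11 March 2026.
Office Delay Adjustment: +151 days → 9 August 2026.
Applicant Delay Offset: −63 days → 7 June 2026.

2026-06-07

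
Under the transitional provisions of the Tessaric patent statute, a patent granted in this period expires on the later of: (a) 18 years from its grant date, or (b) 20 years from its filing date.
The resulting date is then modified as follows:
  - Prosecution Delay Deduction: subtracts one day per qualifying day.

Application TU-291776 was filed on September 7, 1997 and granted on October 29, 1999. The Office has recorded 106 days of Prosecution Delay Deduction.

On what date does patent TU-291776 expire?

(a) grant + 18 years → 29 October 2017.
(b) filing + 20 years → 7 September 2017.
Later of the two: 29 October 2017.
Prosecution Delay Deduction: −106 days → 15 July 2017.

July 15, 2017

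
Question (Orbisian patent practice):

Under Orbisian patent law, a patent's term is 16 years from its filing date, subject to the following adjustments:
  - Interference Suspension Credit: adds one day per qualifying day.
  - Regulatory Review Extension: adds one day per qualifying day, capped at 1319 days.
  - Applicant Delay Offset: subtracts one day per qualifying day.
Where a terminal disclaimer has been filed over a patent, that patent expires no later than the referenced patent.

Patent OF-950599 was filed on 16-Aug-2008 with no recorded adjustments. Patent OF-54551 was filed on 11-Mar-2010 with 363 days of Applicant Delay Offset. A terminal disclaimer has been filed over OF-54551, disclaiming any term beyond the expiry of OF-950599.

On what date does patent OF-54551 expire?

2024-08-16

Natural term of OF-54551:
  Base: filing + 16 years → 11 March 2026.
  Applicant Delay Offset: −363 days → 13 March 2025.
Expiry of referenced patent OF-950599:
  Base: filing + 16 years → 16 August 2024.
Terminal disclaimer: OF-54551 expires on the earlier of 13 March 2025 and 16 August 2024.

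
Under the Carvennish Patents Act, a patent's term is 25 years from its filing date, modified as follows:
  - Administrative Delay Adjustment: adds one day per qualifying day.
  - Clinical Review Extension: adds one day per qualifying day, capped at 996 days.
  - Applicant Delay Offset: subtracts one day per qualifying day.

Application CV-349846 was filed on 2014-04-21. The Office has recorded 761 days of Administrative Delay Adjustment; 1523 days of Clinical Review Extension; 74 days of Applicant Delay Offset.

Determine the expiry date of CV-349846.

Base term: filing date + 25 years → 21 April 2039.
Administrative Delay Adjustment: +761 days → 21 May 2041.
Clinical Review Extension: 1523 days claimed exceeds the 996-day cap, so +996 days → 11 February 2044.
Applicant Delay Offset: −74 days → 29 November 2043.

2043-11-29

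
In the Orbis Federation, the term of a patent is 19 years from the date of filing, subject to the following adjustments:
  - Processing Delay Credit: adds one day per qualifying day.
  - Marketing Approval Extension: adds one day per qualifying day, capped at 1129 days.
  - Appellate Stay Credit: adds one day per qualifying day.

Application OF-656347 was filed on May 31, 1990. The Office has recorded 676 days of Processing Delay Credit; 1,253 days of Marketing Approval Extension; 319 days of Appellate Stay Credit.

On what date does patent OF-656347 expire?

Base term: filing date + 19 years → 31 May 2009.
Processing Delay Credit: +676 days → 7 April 2011.
Marketing Approval Extension: 1253 days claimed exceeds the 1129-day cap, so +1129 days → 10 May 2014.
Appellate Stay Credit: +319 days → 25 March 2015.

March 25, 2015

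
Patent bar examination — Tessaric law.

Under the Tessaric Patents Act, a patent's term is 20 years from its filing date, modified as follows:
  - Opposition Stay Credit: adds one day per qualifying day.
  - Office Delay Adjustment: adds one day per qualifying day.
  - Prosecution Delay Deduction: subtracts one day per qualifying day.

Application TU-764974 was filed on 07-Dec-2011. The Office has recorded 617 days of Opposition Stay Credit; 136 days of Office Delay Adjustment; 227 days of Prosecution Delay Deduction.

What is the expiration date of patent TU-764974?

2033-05-16

Base term: filing date + 20 years → 7 December 2031.
Opposition Stay Credit: +617 days → 15 August 2033.
Office Delay Adjustment: +136 days → 29 December 2033.
Prosecution Delay Deduction: −227 days → 16 May 2033.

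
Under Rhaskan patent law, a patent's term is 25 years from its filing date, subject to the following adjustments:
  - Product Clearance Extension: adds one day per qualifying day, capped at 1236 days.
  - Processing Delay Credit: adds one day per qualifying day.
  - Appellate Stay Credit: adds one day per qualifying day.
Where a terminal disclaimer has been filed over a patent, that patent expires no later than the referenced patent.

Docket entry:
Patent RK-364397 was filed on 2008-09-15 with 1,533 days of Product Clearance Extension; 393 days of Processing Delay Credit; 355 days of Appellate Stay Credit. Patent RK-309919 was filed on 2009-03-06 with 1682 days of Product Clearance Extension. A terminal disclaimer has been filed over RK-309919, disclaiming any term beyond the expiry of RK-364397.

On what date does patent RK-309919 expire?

2037-07-24

Natural term of RK-309919:
  Base: filing + 25 years → 6 March 2034.
  Product Clearance Extension: 1682 days claimed exceeds the 1236-day cap, so +1236 days → 24 July 2037.
Expiry of referenced patent RK-364397:
  Base: filing + 25 years → 15 September 2033.
  Product Clearance Extension: 1533 days claimed exceeds the 1236-day cap, so +1236 days → 2 February 2037.
  Processing Delay Credit: +393 days → 2 March 2038.
  Appellate Stay Credit: +355 days → 20 February 2039.
Terminal disclaimer: RK-309919 expires on the earlier of 24 July 2037 and 20 February 2039.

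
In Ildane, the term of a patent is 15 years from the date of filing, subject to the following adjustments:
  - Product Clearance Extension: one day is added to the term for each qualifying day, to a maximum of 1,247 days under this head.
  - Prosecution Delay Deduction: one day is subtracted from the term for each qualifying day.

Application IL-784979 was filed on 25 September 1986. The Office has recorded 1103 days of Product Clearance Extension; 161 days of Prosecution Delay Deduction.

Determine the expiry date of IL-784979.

April 24, 2004

Base term: filing date + 15 years → 25 September 2001.
Product Clearance Extension: 1103 days (within the 1247-day cap) → +1103 days → 2 October 2004.
Prosecution Delay Deduction: −161 days → 24 April 2004.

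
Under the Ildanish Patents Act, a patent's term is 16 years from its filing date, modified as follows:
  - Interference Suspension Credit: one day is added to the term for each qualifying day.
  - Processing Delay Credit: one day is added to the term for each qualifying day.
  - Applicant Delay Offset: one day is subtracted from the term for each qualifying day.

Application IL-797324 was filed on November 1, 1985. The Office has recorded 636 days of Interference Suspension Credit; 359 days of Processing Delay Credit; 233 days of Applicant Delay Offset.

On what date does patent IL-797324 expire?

2003-12-03

Base term: filing date + 16 years → 1 November 2001.
Interference Suspension Credit: +636 days → 30 July 2003.
Processing Delay Credit: +359 days → 23 July 2004.
Applicant Delay Offset: −233 days → 3 December 2003.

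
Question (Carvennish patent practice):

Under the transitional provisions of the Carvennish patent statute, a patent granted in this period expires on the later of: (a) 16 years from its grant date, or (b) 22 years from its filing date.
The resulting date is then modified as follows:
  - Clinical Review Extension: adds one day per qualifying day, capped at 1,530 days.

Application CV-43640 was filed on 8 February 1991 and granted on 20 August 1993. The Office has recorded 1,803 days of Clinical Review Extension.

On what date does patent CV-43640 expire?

April 18, 2017

(a) grant + 16 years → 20 August 2009.
(b) filing + 22 years → 8 February 2013.
Later of the two: 8 February 2013.
Clinical Review Extension: 1803 days claimed exceeds the 1530-day cap, so +1530 days → 18 April 2017.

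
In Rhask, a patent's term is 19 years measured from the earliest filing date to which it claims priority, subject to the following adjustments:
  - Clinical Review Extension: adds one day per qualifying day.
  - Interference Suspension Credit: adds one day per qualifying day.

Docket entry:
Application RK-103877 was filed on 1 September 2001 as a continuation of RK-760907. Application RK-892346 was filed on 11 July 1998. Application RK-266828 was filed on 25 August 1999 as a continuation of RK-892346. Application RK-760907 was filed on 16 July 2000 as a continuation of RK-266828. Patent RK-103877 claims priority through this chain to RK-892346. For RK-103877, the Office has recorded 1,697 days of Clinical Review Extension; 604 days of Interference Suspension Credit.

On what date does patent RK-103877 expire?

Earliest priority filing: 11 July 1998.
Base term: 11 July 1998 + 19 years → 11 July 2017.
Clinical Review Extension: +1697 days → 4 March 2022.
Interference Suspension Credit: +604 days → 29 October 2023.

October 29, 2023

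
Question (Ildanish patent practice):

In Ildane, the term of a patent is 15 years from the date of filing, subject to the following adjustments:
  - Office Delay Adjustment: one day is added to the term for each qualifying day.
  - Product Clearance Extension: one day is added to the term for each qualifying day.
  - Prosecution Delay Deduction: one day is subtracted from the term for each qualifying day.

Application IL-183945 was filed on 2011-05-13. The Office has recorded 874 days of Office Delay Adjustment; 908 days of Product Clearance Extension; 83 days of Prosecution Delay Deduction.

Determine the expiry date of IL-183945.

Base term: filing date + 15 years → 13 May 2026.
Office Delay Adjustment: +874 days → 3 October 2028.
Product Clearance Extension: +908 days → 30 March 2031.
Prosecution Delay Deduction: −83 days → 6 January 2031.

2031-01-06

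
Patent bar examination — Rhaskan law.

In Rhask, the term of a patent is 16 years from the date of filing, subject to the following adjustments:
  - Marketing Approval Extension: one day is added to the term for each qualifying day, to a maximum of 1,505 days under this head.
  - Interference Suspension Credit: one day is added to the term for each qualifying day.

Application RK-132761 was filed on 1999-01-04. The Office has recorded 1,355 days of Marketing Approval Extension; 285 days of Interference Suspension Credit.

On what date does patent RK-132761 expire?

Base term: filing date + 16 years → 4 January 2015.
Marketing Approval Extension: 1355 days (within the 1505-day cap) → +1355 days → 20 September 2018.
Interference Suspension Credit: +285 days → 2 July 2019.

July 2, 2019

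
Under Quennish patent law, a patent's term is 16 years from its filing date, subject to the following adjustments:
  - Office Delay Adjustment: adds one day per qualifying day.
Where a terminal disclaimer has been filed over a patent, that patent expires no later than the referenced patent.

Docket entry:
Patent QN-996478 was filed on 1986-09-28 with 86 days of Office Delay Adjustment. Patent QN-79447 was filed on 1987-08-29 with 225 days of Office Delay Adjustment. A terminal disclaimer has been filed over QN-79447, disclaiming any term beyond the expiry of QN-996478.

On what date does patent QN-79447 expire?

2002-12-23

Natural term of QN-79447:
  Base: filing + 16 years → 29 August 2003.
  Office Delay Adjustment: +225 days → 10 April 2004.
Expiry of referenced patent QN-996478:
  Base: filing + 16 years → 28 September 2002.
  Office Delay Adjustment: +86 days → 23 December 2002.
Terminal disclaimer: QN-79447 expires on the earlier of 10 April 2004 and 23 December 2002.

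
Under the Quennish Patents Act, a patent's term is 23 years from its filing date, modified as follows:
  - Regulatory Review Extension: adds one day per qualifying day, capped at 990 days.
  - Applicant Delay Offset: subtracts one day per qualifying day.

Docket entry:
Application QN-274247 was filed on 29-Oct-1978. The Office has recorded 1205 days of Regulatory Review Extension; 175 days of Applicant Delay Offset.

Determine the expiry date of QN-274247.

Base term: filing date + 23 years → 29 October 2001.
Regulatory Review Extension: 1205 days claimed exceeds the 990-day cap, so +990 days → 15 July 2004.
Applicant Delay Offset: −175 days → 22 January 2004.

January 22, 2004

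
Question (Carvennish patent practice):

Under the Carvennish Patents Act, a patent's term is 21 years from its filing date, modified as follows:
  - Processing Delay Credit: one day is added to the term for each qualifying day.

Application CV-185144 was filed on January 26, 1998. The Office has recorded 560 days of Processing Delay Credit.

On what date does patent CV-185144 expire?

August 8, 2020

Base term: filing date + 21 years → 26 January 2019.
Processing Delay Credit: +560 days → 8 August 2020.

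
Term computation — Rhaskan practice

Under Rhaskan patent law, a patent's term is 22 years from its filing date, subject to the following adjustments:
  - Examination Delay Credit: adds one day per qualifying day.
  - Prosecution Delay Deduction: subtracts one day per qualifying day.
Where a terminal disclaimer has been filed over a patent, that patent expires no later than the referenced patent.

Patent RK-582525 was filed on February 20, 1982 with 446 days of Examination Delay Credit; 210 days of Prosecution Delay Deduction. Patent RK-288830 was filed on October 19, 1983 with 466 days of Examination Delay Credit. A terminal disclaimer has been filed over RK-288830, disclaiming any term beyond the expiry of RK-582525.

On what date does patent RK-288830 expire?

October 13, 2004

Natural term of RK-288830:
  Base: filing + 22 years → 19 October 2005.
  Examination Delay Credit: +466 days → 28 January 2007.
Expiry of referenced patent RK-582525:
  Base: filing + 22 years → 20 February 2004.
  Examination Delay Credit: +446 days → 11 May 2005.
  Prosecution Delay Deduction: −210 days → 13 October 2004.
Terminal disclaimer: RK-288830 expires on the earlier of 28 January 2007 and 13 October 2004.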